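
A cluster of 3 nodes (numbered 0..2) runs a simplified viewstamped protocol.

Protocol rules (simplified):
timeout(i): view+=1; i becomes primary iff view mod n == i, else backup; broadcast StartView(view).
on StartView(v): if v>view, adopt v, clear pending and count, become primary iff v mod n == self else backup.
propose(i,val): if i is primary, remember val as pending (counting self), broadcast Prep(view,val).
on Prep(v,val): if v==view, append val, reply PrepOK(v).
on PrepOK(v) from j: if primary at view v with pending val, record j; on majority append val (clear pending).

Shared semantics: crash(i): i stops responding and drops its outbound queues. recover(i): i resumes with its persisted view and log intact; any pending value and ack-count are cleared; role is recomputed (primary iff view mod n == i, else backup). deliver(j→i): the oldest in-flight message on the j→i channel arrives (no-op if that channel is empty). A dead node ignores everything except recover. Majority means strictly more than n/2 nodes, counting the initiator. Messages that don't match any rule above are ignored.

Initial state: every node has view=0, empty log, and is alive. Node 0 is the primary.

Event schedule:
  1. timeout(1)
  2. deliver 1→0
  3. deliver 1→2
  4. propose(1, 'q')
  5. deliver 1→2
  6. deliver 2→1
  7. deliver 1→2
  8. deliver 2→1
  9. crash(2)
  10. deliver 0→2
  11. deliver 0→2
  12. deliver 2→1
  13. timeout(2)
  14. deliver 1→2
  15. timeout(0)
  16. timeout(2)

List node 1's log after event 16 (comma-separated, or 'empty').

1. timeout(1):  <1:prim v1 ->
2. deliver 1→0:  <0:back v1 ->
3. deliver 1→2:  <2:back v1 ->
4. propose(1,'q'):  nop
5. deliver 1→2:  <2:back v1 q>
6. deliver 2→1:  <1:prim v1 q>
7. deliver 1→2:  nop
8. deliver 2→1:  nop
9. crash(2):  <2:✗back v1 q>
10. deliver 0→2:  nop
11. deliver 0→2:  nop
12. deliver 2→1:  nop
13. timeout(2):  nop
14. deliver 1→2:  nop
15. timeout(0):  <0:back v2 ->
16. timeout(2):  nop

q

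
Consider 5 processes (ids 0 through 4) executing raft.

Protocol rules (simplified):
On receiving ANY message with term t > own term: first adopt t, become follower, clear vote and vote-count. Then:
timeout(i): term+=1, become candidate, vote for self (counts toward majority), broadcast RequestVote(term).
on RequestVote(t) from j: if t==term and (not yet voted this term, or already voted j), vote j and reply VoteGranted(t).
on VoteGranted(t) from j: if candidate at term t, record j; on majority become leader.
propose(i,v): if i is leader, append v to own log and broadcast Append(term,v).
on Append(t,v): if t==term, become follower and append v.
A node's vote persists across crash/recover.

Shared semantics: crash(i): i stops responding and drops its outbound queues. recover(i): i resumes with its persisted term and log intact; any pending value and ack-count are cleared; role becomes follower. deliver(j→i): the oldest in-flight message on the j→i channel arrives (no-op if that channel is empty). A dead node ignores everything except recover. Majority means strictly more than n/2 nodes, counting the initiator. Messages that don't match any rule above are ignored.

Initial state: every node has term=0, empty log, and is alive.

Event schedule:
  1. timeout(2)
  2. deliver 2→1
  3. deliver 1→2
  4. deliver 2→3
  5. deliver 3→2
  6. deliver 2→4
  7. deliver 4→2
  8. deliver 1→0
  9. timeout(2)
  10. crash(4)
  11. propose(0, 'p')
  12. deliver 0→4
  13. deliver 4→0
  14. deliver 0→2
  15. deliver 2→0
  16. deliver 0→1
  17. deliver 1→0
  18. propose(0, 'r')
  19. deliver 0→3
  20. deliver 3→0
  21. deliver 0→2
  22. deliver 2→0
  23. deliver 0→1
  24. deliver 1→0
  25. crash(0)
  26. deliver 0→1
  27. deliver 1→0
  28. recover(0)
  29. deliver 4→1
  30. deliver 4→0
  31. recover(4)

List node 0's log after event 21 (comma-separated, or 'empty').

empty

1. timeout(2):  <2:cand t1 ->
2. deliver 2→1:  <1:foll t1 ->
3. deliver 1→2:  nop
4. deliver 2→3:  <3:foll t1 ->
5. deliver 3→2:  <2:lead t1 ->
6. deliver 2→4:  <4:foll t1 ->
7. deliver 4→2:  nop
8. deliver 1→0:  nop
9. timeout(2):  <2:cand t2 ->
10. crash(4):  <4:✗foll t1 ->
11. propose(0,'p'):  nop
12. deliver 0→4:  nop
13. deliver 4→0:  nop
14. deliver 0→2:  nop
15. deliver 2→0:  <0:foll t1 ->
16. deliver 0→1:  nop
17. deliver 1→0:  nop
18. propose(0,'r'):  nop
19. deliver 0→3:  nop
20. deliver 3→0:  nop
21. deliver 0→2:  nop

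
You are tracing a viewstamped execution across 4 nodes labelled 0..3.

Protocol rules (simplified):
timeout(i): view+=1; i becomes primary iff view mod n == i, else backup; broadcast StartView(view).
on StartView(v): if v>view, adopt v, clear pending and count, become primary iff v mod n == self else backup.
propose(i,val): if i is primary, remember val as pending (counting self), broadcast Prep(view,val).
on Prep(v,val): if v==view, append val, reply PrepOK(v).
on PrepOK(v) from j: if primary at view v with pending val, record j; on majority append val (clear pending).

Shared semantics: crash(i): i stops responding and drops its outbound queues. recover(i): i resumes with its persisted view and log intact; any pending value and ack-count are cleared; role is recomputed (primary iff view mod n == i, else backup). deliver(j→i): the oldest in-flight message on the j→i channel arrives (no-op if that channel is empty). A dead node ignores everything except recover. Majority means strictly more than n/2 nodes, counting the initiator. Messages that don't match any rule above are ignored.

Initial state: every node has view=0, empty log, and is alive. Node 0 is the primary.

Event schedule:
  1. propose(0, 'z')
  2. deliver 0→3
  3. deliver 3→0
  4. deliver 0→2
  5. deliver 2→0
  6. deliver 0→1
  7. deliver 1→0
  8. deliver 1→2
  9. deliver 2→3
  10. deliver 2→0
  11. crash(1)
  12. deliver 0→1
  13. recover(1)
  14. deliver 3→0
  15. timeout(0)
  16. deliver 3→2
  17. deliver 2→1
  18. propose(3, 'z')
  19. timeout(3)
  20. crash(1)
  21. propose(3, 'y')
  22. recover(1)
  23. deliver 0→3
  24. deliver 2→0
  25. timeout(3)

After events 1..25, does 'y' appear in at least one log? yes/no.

no

1. propose(0,'z'):  nop
2. deliver 0→3:  <3:back v0 z>
3. deliver 3→0:  nop
4. deliver 0→2:  <2:back v0 z>
5. deliver 2→0:  <0:prim v0 z>
6. deliver 0→1:  <1:back v0 z>
7. deliver 1→0:  nop
8. deliver 1→2:  nop
9. deliver 2→3:  nop
10. deliver 2→0:  nop
11. crash(1):  <1:✗back v0 z>
12. deliver 0→1:  nop
13. recover(1):  <1:back v0 z>
14. deliver 3→0:  nop
15. timeout(0):  <0:back v1 z>
16. deliver 3→2:  nop
17. deliver 2→1:  nop
18. propose(3,'z'):  nop
19. timeout(3):  <3:back v1 z>
20. crash(1):  <1:✗back v0 z>
21. propose(3,'y'):  nop
22. recover(1):  <1:back v0 z>
23. deliver 0→3:  nop
24. deliver 2→0:  nop
25. timeout(3):  <3:back v2 z>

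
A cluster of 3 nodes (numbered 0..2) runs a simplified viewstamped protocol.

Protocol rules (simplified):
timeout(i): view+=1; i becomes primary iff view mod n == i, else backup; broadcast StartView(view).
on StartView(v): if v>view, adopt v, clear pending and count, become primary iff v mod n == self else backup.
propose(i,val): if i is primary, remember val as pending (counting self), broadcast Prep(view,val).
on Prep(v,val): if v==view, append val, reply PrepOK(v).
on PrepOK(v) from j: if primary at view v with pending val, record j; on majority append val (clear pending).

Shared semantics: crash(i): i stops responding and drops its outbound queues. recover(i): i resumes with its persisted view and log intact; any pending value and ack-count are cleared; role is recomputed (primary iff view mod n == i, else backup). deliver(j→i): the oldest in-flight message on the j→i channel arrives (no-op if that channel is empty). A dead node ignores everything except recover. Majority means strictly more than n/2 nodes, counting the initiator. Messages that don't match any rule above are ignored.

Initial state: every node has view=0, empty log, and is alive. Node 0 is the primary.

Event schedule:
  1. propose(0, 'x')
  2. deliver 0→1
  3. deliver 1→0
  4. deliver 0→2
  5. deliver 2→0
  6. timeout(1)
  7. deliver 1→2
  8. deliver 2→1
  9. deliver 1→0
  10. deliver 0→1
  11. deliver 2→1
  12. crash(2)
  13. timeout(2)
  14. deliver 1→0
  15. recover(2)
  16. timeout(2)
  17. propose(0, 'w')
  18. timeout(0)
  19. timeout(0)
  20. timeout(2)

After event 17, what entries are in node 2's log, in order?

x

1. propose(0,'x'):  nop
2. deliver 0→1:  <1:back v0 x>
3. deliver 1→0:  <0:prim v0 x>
4. deliver 0→2:  <2:back v0 x>
5. deliver 2→0:  nop
6. timeout(1):  <1:prim v1 x>
7. deliver 1→2:  <2:back v1 x>
8. deliver 2→1:  nop
9. deliver 1→0:  <0:back v1 x>
10. deliver 0→1:  nop
11. deliver 2→1:  nop
12. crash(2):  <2:✗back v1 x>
13. timeout(2):  nop
14. deliver 1→0:  nop
15. recover(2):  <2:back v1 x>
16. timeout(2):  <2:prim v2 x>
17. propose(0,'w'):  nop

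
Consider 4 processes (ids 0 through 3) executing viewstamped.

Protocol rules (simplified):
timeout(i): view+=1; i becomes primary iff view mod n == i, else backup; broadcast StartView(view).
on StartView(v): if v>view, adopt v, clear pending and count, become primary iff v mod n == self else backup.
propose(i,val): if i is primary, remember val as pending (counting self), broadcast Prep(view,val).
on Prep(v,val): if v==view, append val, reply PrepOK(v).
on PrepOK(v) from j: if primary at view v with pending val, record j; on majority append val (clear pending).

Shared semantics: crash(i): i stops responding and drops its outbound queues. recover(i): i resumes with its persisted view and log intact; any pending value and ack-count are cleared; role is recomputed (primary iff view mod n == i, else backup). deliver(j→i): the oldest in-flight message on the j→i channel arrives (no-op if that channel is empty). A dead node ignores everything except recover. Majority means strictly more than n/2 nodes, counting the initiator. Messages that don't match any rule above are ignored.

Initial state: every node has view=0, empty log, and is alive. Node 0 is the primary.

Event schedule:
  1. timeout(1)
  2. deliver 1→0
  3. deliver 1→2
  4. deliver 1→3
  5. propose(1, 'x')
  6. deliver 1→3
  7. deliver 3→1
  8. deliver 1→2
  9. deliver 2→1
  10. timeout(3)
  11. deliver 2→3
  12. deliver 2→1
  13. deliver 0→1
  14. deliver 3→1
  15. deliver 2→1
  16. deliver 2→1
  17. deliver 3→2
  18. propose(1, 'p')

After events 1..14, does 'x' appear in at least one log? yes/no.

after 1 — timeout(1): n1:prim/v1/[-]
after 2 — deliver 1→0: n0:back/v1/[-]
after 3 — deliver 1→2: n2:back/v1/[-]
after 4 — deliver 1→3: n3:back/v1/[-]
after 5 — propose(1,'x'): ·
after 6 — deliver 1→3: n3:back/v1/[x]
after 7 — deliver 3→1: ·
after 8 — deliver 1→2: n2:back/v1/[x]
after 9 — deliver 2→1: n1:prim/v1/[x]
after 10 — timeout(3): n3:back/v2/[x]
after 11 — deliver 2→3: ·
after 12 — deliver 2→1: ·
after 13 — deliver 0→1: ·
after 14 — deliver 3→1: n1:back/v2/[x]

yes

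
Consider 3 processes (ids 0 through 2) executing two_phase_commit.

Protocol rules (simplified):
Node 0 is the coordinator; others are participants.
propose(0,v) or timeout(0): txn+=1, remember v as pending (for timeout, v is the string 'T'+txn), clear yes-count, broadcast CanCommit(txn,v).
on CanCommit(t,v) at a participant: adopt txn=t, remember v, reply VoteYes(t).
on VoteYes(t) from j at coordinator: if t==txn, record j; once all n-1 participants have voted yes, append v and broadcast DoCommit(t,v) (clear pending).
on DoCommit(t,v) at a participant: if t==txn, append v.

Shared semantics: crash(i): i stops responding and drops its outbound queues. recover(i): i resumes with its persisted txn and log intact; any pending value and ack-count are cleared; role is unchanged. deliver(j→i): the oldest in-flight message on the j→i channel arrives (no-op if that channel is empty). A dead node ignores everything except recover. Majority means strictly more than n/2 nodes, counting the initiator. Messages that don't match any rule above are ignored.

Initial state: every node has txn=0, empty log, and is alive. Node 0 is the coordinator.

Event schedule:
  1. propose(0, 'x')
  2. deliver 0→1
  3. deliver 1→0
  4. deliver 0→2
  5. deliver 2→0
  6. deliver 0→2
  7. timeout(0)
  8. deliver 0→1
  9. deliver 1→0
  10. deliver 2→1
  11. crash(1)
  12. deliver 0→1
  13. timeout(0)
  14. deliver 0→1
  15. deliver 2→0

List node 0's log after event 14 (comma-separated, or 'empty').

1. propose(0,'x'):  <0:coor t1 ->
2. deliver 0→1:  <1:part t1 ->
3. deliver 1→0:  nop
4. deliver 0→2:  <2:part t1 ->
5. deliver 2→0:  <0:coor t1 x>
6. deliver 0→2:  <2:part t1 x>
7. timeout(0):  <0:coor t2 x>
8. deliver 0→1:  <1:part t1 x>
9. deliver 1→0:  nop
10. deliver 2→1:  nop
11. crash(1):  <1:✗part t1 x>
12. deliver 0→1:  nop
13. timeout(0):  <0:coor t3 x>
14. deliver 0→1:  nop

x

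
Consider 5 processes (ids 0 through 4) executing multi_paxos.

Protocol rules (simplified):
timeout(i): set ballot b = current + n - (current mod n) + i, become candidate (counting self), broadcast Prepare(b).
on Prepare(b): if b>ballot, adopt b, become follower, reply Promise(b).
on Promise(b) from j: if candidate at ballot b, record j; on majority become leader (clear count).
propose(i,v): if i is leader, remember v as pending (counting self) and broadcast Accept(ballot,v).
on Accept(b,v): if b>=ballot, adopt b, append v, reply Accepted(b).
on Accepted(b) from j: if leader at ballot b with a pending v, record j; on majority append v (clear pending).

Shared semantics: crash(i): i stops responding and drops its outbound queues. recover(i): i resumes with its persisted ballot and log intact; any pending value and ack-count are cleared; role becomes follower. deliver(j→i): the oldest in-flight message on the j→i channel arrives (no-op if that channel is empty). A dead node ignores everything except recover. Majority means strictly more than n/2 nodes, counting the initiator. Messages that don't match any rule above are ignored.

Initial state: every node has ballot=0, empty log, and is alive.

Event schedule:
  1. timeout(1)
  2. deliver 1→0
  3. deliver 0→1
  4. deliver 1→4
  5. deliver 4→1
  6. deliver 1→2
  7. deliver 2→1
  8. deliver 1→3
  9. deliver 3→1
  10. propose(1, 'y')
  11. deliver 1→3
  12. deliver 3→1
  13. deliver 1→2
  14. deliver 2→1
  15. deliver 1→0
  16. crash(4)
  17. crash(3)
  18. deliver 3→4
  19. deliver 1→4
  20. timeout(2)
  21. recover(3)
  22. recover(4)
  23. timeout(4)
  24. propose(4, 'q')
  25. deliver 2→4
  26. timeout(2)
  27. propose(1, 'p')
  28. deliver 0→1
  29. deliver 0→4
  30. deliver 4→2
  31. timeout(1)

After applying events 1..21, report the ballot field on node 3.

[1] timeout(1) → N1(cand b6 [-])
[2] deliver 1→0 → N0(foll b6 [-])
[3] deliver 0→1 → ∅
[4] deliver 1→4 → N4(foll b6 [-])
[5] deliver 4→1 → N1(lead b6 [-])
[6] deliver 1→2 → N2(foll b6 [-])
[7] deliver 2→1 → ∅
[8] deliver 1→3 → N3(foll b6 [-])
[9] deliver 3→1 → ∅
[10] propose(1,'y') → ∅
[11] deliver 1→3 → N3(foll b6 [y])
[12] deliver 3→1 → ∅
[13] deliver 1→2 → N2(foll b6 [y])
[14] deliver 2→1 → N1(lead b6 [y])
[15] deliver 1→0 → N0(foll b6 [y])
[16] crash(4) → N4(✗foll b6 [-])
[17] crash(3) → N3(✗foll b6 [y])
[18] deliver 3→4 → ∅
[19] deliver 1→4 → ∅
[20] timeout(2) → N2(cand b12 [y])
[21] recover(3) → N3(foll b6 [y])

6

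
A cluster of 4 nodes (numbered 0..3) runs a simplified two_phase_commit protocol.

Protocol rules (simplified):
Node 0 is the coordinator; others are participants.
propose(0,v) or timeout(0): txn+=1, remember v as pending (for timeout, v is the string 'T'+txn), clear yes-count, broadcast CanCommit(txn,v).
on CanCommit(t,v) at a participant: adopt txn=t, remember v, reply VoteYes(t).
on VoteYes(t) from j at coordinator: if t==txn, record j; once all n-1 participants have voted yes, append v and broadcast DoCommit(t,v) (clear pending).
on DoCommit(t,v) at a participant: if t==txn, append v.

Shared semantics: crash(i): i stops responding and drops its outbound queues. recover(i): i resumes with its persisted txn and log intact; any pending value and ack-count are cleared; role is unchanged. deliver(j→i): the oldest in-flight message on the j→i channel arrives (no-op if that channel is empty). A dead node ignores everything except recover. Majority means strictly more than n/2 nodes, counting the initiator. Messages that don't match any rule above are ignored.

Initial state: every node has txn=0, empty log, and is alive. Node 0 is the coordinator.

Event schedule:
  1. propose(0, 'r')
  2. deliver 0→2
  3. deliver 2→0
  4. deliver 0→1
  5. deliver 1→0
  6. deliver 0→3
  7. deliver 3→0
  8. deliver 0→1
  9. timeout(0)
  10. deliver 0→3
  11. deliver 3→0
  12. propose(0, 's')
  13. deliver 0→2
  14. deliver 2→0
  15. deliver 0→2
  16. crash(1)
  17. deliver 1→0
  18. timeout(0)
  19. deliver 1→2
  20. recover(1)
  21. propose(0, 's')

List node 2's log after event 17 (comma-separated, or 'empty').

r

e1 propose(0,'r'): 0[coor,t=1,-]
e2 deliver 0→2: 2[part,t=1,-]
e3 deliver 2→0: ·
e4 deliver 0→1: 1[part,t=1,-]
e5 deliver 1→0: ·
e6 deliver 0→3: 3[part,t=1,-]
e7 deliver 3→0: 0[coor,t=1,r]
e8 deliver 0→1: 1[part,t=1,r]
e9 timeout(0): 0[coor,t=2,r]
e10 deliver 0→3: 3[part,t=1,r]
e11 deliver 3→0: ·
e12 propose(0,'s'): 0[coor,t=3,r]
e13 deliver 0→2: 2[part,t=1,r]
e14 deliver 2→0: ·
e15 deliver 0→2: 2[part,t=2,r]
e16 crash(1): 1[✗part,t=1,r]
e17 deliver 1→0: ·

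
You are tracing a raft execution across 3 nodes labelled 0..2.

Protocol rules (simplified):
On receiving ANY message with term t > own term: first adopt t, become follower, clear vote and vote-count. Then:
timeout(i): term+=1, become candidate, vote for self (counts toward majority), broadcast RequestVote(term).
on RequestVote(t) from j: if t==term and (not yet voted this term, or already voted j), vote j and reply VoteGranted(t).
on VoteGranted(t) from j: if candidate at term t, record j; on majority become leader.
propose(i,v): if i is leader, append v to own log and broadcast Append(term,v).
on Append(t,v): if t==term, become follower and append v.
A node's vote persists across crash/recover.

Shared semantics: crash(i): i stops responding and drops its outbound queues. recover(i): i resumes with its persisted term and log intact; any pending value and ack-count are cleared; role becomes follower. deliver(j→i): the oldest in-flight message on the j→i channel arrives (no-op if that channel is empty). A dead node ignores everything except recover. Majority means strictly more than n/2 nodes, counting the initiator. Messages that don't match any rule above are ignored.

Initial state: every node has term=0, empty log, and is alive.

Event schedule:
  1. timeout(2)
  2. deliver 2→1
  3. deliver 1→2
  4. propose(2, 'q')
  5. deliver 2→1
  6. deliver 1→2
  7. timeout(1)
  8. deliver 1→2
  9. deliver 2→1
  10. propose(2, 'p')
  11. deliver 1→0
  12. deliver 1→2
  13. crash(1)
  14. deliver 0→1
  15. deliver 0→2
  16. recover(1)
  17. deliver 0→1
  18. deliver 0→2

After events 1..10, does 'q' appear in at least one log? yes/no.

e1 timeout(2): 2[cand,t=1,-]
e2 deliver 2→1: 1[foll,t=1,-]
e3 deliver 1→2: 2[lead,t=1,-]
e4 propose(2,'q'): 2[lead,t=1,q]
e5 deliver 2→1: 1[foll,t=1,q]
e6 deliver 1→2: ·
e7 timeout(1): 1[cand,t=2,q]
e8 deliver 1→2: 2[foll,t=2,q]
e9 deliver 2→1: 1[lead,t=2,q]
e10 propose(2,'p'): ·

yes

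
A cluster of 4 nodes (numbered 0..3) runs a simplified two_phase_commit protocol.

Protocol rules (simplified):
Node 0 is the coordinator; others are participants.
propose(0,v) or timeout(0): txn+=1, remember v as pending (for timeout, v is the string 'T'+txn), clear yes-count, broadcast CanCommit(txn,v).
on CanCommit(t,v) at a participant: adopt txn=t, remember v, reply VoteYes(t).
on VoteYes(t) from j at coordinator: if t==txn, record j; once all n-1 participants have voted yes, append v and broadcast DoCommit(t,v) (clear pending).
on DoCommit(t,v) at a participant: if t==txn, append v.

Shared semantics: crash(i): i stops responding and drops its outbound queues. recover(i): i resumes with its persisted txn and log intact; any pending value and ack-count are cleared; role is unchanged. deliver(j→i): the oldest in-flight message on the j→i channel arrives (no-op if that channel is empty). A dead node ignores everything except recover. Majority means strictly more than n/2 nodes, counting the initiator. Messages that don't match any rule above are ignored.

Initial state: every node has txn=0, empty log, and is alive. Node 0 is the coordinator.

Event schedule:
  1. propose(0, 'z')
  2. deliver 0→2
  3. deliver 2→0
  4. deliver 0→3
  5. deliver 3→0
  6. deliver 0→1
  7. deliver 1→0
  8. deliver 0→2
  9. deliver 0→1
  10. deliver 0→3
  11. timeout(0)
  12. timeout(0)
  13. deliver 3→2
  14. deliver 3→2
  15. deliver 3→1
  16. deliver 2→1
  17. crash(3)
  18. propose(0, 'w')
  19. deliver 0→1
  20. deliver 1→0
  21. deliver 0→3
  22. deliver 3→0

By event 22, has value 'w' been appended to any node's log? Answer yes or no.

no

1. propose(0,'z'):  <0:coor t1 ->
2. deliver 0→2:  <2:part t1 ->
3. deliver 2→0:  nop
4. deliver 0→3:  <3:part t1 ->
5. deliver 3→0:  nop
6. deliver 0→1:  <1:part t1 ->
7. deliver 1→0:  <0:coor t1 z>
8. deliver 0→2:  <2:part t1 z>
9. deliver 0→1:  <1:part t1 z>
10. deliver 0→3:  <3:part t1 z>
11. timeout(0):  <0:coor t2 z>
12. timeout(0):  <0:coor t3 z>
13. deliver 3→2:  nop
14. deliver 3→2:  nop
15. deliver 3→1:  nop
16. deliver 2→1:  nop
17. crash(3):  <3:✗part t1 z>
18. propose(0,'w'):  <0:coor t4 z>
19. deliver 0→1:  <1:part t2 z>
20. deliver 1→0:  nop
21. deliver 0→3:  nop
22. deliver 3→0:  nop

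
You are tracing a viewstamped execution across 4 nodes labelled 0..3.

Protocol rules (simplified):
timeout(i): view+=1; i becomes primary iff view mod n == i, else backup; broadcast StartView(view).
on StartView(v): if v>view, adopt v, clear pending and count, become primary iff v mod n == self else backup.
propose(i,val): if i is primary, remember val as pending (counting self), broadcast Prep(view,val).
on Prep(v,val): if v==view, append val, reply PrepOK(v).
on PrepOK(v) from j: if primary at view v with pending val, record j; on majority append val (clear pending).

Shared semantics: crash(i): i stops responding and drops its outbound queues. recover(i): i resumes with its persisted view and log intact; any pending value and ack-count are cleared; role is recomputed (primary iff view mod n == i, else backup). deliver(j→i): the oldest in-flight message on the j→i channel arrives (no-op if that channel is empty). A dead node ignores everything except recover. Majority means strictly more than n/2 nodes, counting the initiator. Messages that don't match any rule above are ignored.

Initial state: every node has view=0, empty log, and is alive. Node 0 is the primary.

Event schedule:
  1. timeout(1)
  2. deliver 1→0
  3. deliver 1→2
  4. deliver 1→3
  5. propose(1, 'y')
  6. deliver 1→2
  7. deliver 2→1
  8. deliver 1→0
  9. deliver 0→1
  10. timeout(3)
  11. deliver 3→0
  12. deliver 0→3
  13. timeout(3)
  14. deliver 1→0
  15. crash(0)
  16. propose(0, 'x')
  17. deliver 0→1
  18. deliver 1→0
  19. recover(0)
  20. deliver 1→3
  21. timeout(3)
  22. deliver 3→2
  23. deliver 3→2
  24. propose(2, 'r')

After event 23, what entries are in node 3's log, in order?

empty

step 1 timeout(1): 1={prim,v=1,log=-}
step 2 deliver 1→0: 0={back,v=1,log=-}
step 3 deliver 1→2: 2={back,v=1,log=-}
step 4 deliver 1→3: 3={back,v=1,log=-}
step 5 propose(1,'y'): —
step 6 deliver 1→2: 2={back,v=1,log=y}
step 7 deliver 2→1: —
step 8 deliver 1→0: 0={back,v=1,log=y}
step 9 deliver 0→1: 1={prim,v=1,log=y}
step 10 timeout(3): 3={back,v=2,log=-}
step 11 deliver 3→0: 0={back,v=2,log=y}
step 12 deliver 0→3: —
step 13 timeout(3): 3={prim,v=3,log=-}
step 14 deliver 1→0: —
step 15 crash(0): 0={✗back,v=2,log=y}
step 16 propose(0,'x'): —
step 17 deliver 0→1: —
step 18 deliver 1→0: —
step 19 recover(0): 0={back,v=2,log=y}
step 20 deliver 1→3: —
step 21 timeout(3): 3={back,v=4,log=-}
step 22 deliver 3→2: 2={prim,v=2,log=y}
step 23 deliver 3→2: 2={back,v=3,log=y}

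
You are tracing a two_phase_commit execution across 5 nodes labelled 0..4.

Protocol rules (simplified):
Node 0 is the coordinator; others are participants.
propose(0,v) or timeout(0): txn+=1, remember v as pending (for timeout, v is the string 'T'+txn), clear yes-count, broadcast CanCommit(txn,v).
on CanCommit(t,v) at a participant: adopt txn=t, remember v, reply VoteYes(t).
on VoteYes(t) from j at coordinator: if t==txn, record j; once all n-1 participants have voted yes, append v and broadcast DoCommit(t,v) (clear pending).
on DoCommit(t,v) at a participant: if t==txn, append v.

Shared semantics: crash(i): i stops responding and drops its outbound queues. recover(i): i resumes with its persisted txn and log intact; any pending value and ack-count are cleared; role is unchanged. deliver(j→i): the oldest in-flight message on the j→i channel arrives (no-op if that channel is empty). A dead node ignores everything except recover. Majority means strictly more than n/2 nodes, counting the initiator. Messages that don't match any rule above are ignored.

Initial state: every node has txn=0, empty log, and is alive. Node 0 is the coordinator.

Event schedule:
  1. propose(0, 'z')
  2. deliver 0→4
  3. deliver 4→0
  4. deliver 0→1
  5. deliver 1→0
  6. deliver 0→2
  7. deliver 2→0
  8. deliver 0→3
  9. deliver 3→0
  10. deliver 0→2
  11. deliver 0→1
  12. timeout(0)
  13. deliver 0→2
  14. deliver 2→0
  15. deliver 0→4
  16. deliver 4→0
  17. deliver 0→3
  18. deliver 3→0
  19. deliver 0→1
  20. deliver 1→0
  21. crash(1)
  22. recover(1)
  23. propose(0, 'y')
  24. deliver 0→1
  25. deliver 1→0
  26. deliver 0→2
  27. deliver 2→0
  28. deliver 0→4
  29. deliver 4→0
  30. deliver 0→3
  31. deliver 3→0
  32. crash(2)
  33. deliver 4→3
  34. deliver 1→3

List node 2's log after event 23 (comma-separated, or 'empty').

after 1 — propose(0,'z'): n0:coor/t1/[-]
after 2 — deliver 0→4: n4:part/t1/[-]
after 3 — deliver 4→0: ·
after 4 — deliver 0→1: n1:part/t1/[-]
after 5 — deliver 1→0: ·
after 6 — deliver 0→2: n2:part/t1/[-]
after 7 — deliver 2→0: ·
after 8 — deliver 0→3: n3:part/t1/[-]
after 9 — deliver 3→0: n0:coor/t1/[z]
after 10 — deliver 0→2: n2:part/t1/[z]
after 11 — deliver 0→1: n1:part/t1/[z]
after 12 — timeout(0): n0:coor/t2/[z]
after 13 — deliver 0→2: n2:part/t2/[z]
after 14 — deliver 2→0: ·
after 15 — deliver 0→4: n4:part/t1/[z]
after 16 — deliver 4→0: ·
after 17 — deliver 0→3: n3:part/t1/[z]
after 18 — deliver 3→0: ·
after 19 — deliver 0→1: n1:part/t2/[z]
after 20 — deliver 1→0: ·
after 21 — crash(1): n1:✗part/t2/[z]
after 22 — recover(1): n1:part/t2/[z]
after 23 — propose(0,'y'): n0:coor/t3/[z]

z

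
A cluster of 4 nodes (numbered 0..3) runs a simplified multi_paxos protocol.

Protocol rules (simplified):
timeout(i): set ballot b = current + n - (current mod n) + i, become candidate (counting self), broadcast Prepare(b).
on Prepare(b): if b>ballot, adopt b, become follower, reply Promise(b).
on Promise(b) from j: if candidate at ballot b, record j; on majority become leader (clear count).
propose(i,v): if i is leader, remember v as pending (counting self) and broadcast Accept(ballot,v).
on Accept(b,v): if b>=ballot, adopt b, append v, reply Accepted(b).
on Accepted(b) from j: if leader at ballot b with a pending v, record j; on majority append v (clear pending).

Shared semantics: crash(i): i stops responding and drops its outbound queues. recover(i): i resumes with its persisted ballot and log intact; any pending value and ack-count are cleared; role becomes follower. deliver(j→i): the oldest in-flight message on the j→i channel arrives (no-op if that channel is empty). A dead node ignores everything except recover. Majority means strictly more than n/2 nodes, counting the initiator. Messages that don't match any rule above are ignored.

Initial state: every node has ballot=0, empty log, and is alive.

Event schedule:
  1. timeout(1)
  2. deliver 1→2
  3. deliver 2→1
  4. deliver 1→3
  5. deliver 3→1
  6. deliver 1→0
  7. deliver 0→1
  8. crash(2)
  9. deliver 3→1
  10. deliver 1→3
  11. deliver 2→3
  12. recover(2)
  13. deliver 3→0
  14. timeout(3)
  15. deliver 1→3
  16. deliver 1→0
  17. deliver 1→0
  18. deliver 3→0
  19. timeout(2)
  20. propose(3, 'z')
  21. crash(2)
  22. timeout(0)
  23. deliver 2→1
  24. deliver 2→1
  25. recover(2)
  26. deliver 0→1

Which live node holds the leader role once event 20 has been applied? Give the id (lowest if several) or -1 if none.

1

[1] timeout(1) → N1(cand b5 [-])
[2] deliver 1→2 → N2(foll b5 [-])
[3] deliver 2→1 → ∅
[4] deliver 1→3 → N3(foll b5 [-])
[5] deliver 3→1 → N1(lead b5 [-])
[6] deliver 1→0 → N0(foll b5 [-])
[7] deliver 0→1 → ∅
[8] crash(2) → N2(✗foll b5 [-])
[9] deliver 3→1 → ∅
[10] deliver 1→3 → ∅
[11] deliver 2→3 → ∅
[12] recover(2) → N2(foll b5 [-])
[13] deliver 3→0 → ∅
[14] timeout(3) → N3(cand b11 [-])
[15] deliver 1→3 → ∅
[16] deliver 1→0 → ∅
[17] deliver 1→0 → ∅
[18] deliver 3→0 → N0(foll b11 [-])
[19] timeout(2) → N2(cand b10 [-])
[20] propose(3,'z') → ∅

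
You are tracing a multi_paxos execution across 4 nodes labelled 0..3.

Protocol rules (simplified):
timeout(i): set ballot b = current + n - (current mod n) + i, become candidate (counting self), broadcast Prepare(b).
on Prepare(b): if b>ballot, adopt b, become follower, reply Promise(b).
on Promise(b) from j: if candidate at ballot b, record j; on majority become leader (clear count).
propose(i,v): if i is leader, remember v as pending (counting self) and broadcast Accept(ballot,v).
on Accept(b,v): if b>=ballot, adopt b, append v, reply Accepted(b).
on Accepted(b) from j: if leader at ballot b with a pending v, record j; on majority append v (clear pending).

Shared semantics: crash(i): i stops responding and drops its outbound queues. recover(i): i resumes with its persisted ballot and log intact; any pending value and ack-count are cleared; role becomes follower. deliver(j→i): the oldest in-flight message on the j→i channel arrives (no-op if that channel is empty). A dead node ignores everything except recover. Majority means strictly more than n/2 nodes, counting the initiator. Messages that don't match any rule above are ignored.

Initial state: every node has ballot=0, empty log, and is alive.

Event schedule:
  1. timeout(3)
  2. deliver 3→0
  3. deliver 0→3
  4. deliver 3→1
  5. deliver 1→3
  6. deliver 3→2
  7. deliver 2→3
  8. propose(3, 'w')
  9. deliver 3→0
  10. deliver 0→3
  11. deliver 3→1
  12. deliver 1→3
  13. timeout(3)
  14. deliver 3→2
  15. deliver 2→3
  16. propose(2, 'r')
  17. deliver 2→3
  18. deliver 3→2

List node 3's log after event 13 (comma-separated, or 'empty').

1. timeout(3):  <3:cand b7 ->
2. deliver 3→0:  <0:foll b7 ->
3. deliver 0→3:  nop
4. deliver 3→1:  <1:foll b7 ->
5. deliver 1→3:  <3:lead b7 ->
6. deliver 3→2:  <2:foll b7 ->
7. deliver 2→3:  nop
8. propose(3,'w'):  nop
9. deliver 3→0:  <0:foll b7 w>
10. deliver 0→3:  nop
11. deliver 3→1:  <1:foll b7 w>
12. deliver 1→3:  <3:lead b7 w>
13. timeout(3):  <3:cand b11 w>

w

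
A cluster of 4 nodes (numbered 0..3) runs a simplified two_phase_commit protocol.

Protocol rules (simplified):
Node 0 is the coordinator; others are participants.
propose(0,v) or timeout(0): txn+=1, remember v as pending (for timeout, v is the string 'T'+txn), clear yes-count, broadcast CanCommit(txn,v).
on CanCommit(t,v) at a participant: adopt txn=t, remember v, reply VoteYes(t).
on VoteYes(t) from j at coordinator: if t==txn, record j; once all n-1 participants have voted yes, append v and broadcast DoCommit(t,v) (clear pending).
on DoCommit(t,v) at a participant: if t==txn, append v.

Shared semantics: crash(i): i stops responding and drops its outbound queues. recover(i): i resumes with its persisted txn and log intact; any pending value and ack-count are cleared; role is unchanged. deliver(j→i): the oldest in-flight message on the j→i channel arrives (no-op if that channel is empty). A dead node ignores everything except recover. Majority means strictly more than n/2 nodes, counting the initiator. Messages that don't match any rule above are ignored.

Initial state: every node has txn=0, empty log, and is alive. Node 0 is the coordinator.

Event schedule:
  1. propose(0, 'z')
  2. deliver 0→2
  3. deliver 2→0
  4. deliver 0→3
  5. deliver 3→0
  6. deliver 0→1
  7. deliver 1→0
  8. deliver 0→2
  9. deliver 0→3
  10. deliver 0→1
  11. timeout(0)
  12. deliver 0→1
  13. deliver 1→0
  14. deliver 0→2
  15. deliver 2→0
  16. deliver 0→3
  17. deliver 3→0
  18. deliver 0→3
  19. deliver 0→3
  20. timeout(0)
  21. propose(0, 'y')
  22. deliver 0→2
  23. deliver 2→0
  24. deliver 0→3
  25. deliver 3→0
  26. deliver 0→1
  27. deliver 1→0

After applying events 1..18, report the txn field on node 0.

2

1. propose(0,'z'):  <0:coor t1 ->
2. deliver 0→2:  <2:part t1 ->
3. deliver 2→0:  nop
4. deliver 0→3:  <3:part t1 ->
5. deliver 3→0:  nop
6. deliver 0→1:  <1:part t1 ->
7. deliver 1→0:  <0:coor t1 z>
8. deliver 0→2:  <2:part t1 z>
9. deliver 0→3:  <3:part t1 z>
10. deliver 0→1:  <1:part t1 z>
11. timeout(0):  <0:coor t2 z>
12. deliver 0→1:  <1:part t2 z>
13. deliver 1→0:  nop
14. deliver 0→2:  <2:part t2 z>
15. deliver 2→0:  nop
16. deliver 0→3:  <3:part t2 z>
17. deliver 3→0:  <0:coor t2 z,T2>
18. deliver 0→3:  <3:part t2 z,T2>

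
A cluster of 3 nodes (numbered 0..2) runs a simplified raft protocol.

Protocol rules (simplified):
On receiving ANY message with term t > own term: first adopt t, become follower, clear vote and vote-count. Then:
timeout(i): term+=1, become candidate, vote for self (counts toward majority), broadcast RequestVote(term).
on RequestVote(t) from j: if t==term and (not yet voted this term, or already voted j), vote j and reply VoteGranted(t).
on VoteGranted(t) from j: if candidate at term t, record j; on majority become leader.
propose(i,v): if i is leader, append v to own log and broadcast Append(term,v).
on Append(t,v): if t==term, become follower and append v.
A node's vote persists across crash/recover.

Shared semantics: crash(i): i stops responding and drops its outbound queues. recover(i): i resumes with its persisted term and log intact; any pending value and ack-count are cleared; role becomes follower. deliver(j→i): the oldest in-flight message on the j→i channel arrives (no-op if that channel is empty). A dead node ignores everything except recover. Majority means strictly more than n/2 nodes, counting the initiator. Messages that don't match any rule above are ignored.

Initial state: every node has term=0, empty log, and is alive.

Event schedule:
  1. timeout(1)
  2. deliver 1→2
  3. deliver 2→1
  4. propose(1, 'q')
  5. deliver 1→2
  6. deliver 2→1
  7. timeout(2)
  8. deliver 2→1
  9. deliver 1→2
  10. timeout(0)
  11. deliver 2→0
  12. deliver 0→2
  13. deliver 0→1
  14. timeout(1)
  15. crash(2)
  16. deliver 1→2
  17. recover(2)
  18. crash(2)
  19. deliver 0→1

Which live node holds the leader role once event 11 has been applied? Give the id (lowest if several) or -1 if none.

2

[1] timeout(1) → N1(cand t1 [-])
[2] deliver 1→2 → N2(foll t1 [-])
[3] deliver 2→1 → N1(lead t1 [-])
[4] propose(1,'q') → N1(lead t1 [q])
[5] deliver 1→2 → N2(foll t1 [q])
[6] deliver 2→1 → ∅
[7] timeout(2) → N2(cand t2 [q])
[8] deliver 2→1 → N1(foll t2 [q])
[9] deliver 1→2 → N2(lead t2 [q])
[10] timeout(0) → N0(cand t1 [-])
[11] deliver 2→0 → N0(foll t2 [-])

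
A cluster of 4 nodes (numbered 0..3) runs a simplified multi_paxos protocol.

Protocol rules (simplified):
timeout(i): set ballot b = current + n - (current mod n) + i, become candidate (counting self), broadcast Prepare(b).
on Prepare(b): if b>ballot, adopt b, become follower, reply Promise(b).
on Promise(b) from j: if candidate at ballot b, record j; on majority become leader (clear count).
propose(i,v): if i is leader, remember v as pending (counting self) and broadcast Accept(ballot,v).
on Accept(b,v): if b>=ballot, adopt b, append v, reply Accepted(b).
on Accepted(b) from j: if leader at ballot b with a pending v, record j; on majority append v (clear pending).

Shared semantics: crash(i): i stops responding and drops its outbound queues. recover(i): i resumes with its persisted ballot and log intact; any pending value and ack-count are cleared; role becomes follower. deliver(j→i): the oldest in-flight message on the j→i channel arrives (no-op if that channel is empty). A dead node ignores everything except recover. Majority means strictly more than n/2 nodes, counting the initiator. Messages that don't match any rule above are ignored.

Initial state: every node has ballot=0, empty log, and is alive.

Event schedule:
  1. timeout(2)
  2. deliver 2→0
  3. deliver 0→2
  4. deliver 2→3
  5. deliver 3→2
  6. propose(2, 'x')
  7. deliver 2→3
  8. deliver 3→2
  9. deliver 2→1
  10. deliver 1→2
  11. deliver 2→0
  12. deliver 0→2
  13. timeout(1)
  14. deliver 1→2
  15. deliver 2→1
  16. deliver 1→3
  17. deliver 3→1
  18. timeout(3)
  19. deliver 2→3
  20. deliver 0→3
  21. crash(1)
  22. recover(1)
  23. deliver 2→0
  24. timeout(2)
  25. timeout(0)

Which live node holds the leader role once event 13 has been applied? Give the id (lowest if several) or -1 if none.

2

after 1 — timeout(2): n2:cand/b6/[-]
after 2 — deliver 2→0: n0:foll/b6/[-]
after 3 — deliver 0→2: ·
after 4 — deliver 2→3: n3:foll/b6/[-]
after 5 — deliver 3→2: n2:lead/b6/[-]
after 6 — propose(2,'x'): ·
after 7 — deliver 2→3: n3:foll/b6/[x]
after 8 — deliver 3→2: ·
after 9 — deliver 2→1: n1:foll/b6/[-]
after 10 — deliver 1→2: ·
after 11 — deliver 2→0: n0:foll/b6/[x]
after 12 — deliver 0→2: n2:lead/b6/[x]
after 13 — timeout(1): n1:cand/b9/[-]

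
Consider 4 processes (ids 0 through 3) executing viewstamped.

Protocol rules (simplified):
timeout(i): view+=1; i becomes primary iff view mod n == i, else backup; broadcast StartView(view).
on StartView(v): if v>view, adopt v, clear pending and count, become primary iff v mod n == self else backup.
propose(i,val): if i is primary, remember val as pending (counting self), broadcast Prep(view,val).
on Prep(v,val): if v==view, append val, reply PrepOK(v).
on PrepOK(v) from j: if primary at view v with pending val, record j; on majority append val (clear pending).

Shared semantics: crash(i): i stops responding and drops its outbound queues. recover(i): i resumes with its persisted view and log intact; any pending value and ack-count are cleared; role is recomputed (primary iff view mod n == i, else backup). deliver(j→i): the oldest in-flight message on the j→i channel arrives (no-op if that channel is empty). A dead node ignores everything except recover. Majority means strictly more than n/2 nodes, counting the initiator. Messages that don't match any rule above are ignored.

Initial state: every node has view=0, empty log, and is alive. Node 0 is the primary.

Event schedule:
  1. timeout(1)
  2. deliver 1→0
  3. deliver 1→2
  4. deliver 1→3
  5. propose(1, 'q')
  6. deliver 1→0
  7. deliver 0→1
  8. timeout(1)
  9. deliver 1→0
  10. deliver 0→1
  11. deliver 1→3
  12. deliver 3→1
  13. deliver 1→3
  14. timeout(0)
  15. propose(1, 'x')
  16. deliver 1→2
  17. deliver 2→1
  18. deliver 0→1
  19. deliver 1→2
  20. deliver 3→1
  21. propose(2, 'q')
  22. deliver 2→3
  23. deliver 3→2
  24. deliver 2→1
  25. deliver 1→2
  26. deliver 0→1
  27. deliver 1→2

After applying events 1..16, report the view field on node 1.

2

1. timeout(1):  <1:prim v1 ->
2. deliver 1→0:  <0:back v1 ->
3. deliver 1→2:  <2:back v1 ->
4. deliver 1→3:  <3:back v1 ->
5. propose(1,'q'):  nop
6. deliver 1→0:  <0:back v1 q>
7. deliver 0→1:  nop
8. timeout(1):  <1:back v2 ->
9. deliver 1→0:  <0:back v2 q>
10. deliver 0→1:  nop
11. deliver 1→3:  <3:back v1 q>
12. deliver 3→1:  nop
13. deliver 1→3:  <3:back v2 q>
14. timeout(0):  <0:back v3 q>
15. propose(1,'x'):  nop
16. deliver 1→2:  <2:back v1 q>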